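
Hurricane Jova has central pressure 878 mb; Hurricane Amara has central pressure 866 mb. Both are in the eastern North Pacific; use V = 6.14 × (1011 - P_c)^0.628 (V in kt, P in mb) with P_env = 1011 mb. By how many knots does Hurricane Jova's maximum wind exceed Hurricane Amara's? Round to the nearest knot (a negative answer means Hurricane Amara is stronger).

-7 kt

Hurricane Jova: ΔP = 133; V ≈ 6.14 × 133^0.628 ≈ 132.42 kt.
Hurricane Amara: ΔP = 145; V ≈ 6.14 × 145^0.628 ≈ 139.80 kt.
Difference ≈ 132.42 − 139.80 = -7.38 → -7 kt.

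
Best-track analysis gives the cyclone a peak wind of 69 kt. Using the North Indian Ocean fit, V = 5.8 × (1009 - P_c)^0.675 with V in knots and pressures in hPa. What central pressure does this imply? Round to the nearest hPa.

ΔP = (V / 5.8)^(1/0.675) = (69/5.8)^1.481.
69/5.8 = 11.897; 11.897^1.481 ≈ 39.19 hPa.
P_c = 1009 − 39.19 = 969.81 ≈ 970 hPa.

970 hPa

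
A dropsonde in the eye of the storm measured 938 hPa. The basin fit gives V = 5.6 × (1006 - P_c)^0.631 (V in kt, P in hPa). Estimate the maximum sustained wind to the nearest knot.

80 kt

ΔP = 1006 − 938 = 68 hPa.
68^0.631 ≈ 14.332.
V ≈ 5.6 × 14.332 ≈ 80.3 kt.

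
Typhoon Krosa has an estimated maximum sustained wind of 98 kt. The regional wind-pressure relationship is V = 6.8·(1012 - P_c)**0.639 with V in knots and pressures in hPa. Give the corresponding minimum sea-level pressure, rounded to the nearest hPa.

947 hPa

ΔP = (V / 6.8)^(1/0.639) = (98/6.8)^1.565.
98/6.8 = 14.412; 14.412^1.565 ≈ 65.06 hPa.
P_c = 1012 − 65.06 = 946.94 ≈ 947 hPa.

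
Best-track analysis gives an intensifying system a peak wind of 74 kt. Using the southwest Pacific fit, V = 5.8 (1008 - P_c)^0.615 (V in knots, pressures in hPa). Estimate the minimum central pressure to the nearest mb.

945 mb

ΔP = (V / 5.8)^(1/0.615) = (74/5.8)^1.626.
74/5.8 = 12.759; 12.759^1.626 ≈ 62.81 mb.
P_c = 1008 − 62.81 = 945.19 ≈ 945 mb.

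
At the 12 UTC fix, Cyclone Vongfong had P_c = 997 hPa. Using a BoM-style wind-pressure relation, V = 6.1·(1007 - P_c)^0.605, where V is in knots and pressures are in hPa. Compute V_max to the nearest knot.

ΔP = 1007 − 997 = 10 hPa.
10^0.605 ≈ 4.027.
V ≈ 6.1 × 4.027 ≈ 24.6 kt.

25 kt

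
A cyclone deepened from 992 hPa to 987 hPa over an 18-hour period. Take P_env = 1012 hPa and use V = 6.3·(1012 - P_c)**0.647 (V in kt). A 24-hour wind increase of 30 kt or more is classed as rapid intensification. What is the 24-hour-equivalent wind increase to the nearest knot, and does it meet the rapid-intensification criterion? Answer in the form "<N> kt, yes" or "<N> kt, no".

9 kt, no

V₁: ΔP = 20, V ≈ 6.3 × 20^0.647 ≈ 43.76 kt.
V₂: ΔP = 25, V ≈ 6.3 × 25^0.647 ≈ 50.56 kt.
ΔV over 18 h = 6.80 kt → 24 h equivalent = 6.80 × 24/18 ≈ 9.07 kt.
9 kt < 30 kt ⇒ not rapid intensification.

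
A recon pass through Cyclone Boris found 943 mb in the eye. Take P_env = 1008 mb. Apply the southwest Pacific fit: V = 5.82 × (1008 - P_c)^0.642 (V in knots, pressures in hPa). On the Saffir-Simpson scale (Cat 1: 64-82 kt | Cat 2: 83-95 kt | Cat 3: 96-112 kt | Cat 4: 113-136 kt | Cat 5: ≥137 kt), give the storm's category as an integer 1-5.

ΔP = 1008 − 943 = 65 mb.
V ≈ 5.82 × 65^0.642 = 5.82 × 14.58 ≈ 85 kt.
85 kt falls in the Category 2 band.

2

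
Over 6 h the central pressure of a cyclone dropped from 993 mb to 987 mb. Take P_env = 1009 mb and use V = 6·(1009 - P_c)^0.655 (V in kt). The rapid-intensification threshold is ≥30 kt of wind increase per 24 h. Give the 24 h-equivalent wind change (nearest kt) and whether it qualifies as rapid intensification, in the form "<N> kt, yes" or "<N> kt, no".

34 kt, yes

V₁: ΔP = 16, V ≈ 6 × 16^0.655 ≈ 36.89 kt.
V₂: ΔP = 22, V ≈ 6 × 22^0.655 ≈ 45.44 kt.
ΔV over 6 h = 8.55 kt → 24 h equivalent = 8.55 × 24/6 ≈ 34.20 kt.
34 kt ≥ 30 kt ⇒ rapid intensification.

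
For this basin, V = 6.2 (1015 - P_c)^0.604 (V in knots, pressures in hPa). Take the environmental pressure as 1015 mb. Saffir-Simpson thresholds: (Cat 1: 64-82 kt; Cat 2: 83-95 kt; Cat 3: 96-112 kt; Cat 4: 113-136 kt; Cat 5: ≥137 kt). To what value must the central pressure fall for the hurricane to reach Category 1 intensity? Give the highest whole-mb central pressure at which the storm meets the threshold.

967 mb

Category 1 begins at V = 64 kt.
Required ΔP = (64/6.2)^(1/0.604) = 10.323^1.656 ≈ 47.69 mb.
P_c ≤ 1015 − 47.69 = 967.31, so the highest integer P_c is 967 mb.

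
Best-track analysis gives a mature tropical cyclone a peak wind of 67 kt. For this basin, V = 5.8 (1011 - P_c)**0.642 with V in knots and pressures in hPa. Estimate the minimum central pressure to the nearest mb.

ΔP = (V / 5.8)^(1/0.642) = (67/5.8)^1.558.
67/5.8 = 11.552; 11.552^1.558 ≈ 45.21 mb.
P_c = 1011 − 45.21 = 965.79 ≈ 966 mb.

966 mb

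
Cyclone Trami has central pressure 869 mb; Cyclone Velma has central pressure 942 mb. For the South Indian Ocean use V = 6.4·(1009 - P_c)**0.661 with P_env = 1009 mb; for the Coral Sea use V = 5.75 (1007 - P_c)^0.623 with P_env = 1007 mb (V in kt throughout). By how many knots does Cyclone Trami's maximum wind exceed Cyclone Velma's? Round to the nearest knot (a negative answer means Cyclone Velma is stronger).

Cyclone Trami: ΔP = 140; V ≈ 6.4 × 140^0.661 ≈ 167.79 kt.
Cyclone Velma: ΔP = 65; V ≈ 5.75 × 65^0.623 ≈ 77.47 kt.
Difference ≈ 167.79 − 77.47 = 90.32 → 90 kt.

90 kt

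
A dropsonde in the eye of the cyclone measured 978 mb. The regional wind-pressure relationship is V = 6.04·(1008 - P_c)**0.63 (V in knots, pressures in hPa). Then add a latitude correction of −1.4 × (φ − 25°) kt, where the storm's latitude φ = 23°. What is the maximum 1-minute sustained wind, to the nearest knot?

ΔP = 1008 − 978 = 30 mb.
30^0.63 ≈ 8.523.
V ≈ 6.04 × 8.523 ≈ 51.5 kt.
Latitude correction: −1.4 × (23 − 25) = 2.8 kt.
Corrected V ≈ 54.3 kt → 54 kt.

54 kt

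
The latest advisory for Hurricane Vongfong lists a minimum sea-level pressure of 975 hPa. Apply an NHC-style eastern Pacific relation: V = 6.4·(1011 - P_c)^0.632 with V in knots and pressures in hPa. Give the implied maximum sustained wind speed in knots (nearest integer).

ΔP = 1011 − 975 = 36 hPa.
36^0.632 ≈ 9.629.
V ≈ 6.4 × 9.629 ≈ 61.6 kt.

62 kt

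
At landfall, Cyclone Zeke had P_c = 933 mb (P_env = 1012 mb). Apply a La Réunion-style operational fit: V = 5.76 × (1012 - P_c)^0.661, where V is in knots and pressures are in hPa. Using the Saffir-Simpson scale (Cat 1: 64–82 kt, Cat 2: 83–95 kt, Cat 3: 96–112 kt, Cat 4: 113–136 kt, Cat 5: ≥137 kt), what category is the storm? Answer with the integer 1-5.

3

ΔP = 1012 − 933 = 79 mb.
V ≈ 5.76 × 79^0.661 = 5.76 × 17.96 ≈ 103 kt.
103 kt falls in the Category 3 band.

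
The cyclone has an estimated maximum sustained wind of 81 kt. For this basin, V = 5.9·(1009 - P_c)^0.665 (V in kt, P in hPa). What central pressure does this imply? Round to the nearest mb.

958 mb

ΔP = (V / 5.9)^(1/0.665) = (81/5.9)^1.504.
81/5.9 = 13.729; 13.729^1.504 ≈ 51.37 mb.
P_c = 1009 − 51.37 = 957.63 ≈ 958 mb.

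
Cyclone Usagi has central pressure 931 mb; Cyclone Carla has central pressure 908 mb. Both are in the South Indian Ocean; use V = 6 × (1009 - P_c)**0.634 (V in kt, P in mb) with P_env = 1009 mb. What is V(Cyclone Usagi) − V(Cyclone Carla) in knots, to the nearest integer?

-17 kt

Cyclone Usagi: ΔP = 78; V ≈ 6 × 78^0.634 ≈ 95.00 kt.
Cyclone Carla: ΔP = 101; V ≈ 6 × 101^0.634 ≈ 111.92 kt.
Difference ≈ 95.00 − 111.92 = -16.92 → -17 kt.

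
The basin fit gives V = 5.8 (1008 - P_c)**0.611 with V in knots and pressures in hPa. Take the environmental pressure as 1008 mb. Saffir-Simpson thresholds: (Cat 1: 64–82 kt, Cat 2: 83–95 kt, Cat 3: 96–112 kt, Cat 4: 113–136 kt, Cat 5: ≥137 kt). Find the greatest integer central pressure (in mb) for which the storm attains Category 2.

Category 2 begins at V = 83 kt.
Required ΔP = (83/5.8)^(1/0.611) = 14.310^1.637 ≈ 77.88 mb.
P_c ≤ 1008 − 77.88 = 930.12, so the highest integer P_c is 930 mb.

930 mb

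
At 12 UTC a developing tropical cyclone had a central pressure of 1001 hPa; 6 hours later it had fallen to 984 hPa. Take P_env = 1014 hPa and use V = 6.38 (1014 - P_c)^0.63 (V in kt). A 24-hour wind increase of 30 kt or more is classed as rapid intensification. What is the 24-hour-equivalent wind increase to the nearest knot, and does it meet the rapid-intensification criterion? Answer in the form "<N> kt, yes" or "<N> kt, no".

89 kt, yes

V₁: ΔP = 13, V ≈ 6.38 × 13^0.63 ≈ 32.11 kt.
V₂: ΔP = 30, V ≈ 6.38 × 30^0.63 ≈ 54.38 kt.
ΔV over 6 h = 22.27 kt → 24 h equivalent = 22.27 × 24/6 ≈ 89.08 kt.
89 kt ≥ 30 kt ⇒ rapid intensification.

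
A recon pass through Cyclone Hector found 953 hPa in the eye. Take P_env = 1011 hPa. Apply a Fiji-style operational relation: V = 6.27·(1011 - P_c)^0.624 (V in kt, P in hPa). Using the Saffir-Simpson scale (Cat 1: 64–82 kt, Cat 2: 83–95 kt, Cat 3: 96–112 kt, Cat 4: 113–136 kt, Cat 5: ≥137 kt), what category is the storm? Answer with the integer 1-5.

ΔP = 1011 − 953 = 58 hPa.
V ≈ 6.27 × 58^0.624 = 6.27 × 12.60 ≈ 79 kt.
79 kt falls in the Category 1 band.

1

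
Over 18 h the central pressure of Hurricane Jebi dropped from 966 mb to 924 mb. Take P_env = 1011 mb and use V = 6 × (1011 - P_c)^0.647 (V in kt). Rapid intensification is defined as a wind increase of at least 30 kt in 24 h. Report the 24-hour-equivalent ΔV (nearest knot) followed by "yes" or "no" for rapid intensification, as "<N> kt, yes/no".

50 kt, yes

V₁: ΔP = 45, V ≈ 6 × 45^0.647 ≈ 70.43 kt.
V₂: ΔP = 87, V ≈ 6 × 87^0.647 ≈ 107.90 kt.
ΔV over 18 h = 37.47 kt → 24 h equivalent = 37.47 × 24/18 ≈ 49.96 kt.
50 kt ≥ 30 kt ⇒ rapid intensification.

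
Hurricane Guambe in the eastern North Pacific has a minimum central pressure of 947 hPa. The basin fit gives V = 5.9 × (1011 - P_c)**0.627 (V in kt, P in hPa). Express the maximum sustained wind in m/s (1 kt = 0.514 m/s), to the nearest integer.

41 m/s

ΔP = 1011 − 947 = 64 hPa.
V ≈ 5.9 × 64^0.627 = 5.9 × 13.567 ≈ 80.044 kt.
80.044 × 0.514 ≈ 41.14 m/s → 41 m/s.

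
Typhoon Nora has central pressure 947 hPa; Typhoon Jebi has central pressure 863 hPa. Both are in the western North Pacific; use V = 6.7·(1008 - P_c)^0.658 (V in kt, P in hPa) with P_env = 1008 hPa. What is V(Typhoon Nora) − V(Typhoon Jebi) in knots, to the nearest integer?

-77 kt

Typhoon Nora: ΔP = 61; V ≈ 6.7 × 61^0.658 ≈ 100.19 kt.
Typhoon Jebi: ΔP = 145; V ≈ 6.7 × 145^0.658 ≈ 177.11 kt.
Difference ≈ 100.19 − 177.11 = -76.92 → -77 kt.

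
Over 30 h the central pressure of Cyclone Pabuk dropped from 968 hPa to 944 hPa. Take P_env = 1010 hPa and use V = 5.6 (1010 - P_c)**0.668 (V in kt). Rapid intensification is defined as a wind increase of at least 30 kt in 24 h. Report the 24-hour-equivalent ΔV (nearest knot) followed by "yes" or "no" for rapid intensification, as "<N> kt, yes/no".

V₁: ΔP = 42, V ≈ 5.6 × 42^0.668 ≈ 68.00 kt.
V₂: ΔP = 66, V ≈ 5.6 × 66^0.668 ≈ 91.97 kt.
ΔV over 30 h = 23.97 kt → 24 h equivalent = 23.97 × 24/30 ≈ 19.18 kt.
19 kt < 30 kt ⇒ not rapid intensification.

19 kt, no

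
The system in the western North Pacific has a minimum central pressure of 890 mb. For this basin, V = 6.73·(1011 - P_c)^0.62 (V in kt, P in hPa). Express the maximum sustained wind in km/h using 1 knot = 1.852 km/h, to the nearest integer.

244 km/h

ΔP = 1011 − 890 = 121 mb.
V ≈ 6.73 × 121^0.62 = 6.73 × 19.558 ≈ 131.626 kt.
131.626 × 1.852 ≈ 243.77 km/h → 244 km/h.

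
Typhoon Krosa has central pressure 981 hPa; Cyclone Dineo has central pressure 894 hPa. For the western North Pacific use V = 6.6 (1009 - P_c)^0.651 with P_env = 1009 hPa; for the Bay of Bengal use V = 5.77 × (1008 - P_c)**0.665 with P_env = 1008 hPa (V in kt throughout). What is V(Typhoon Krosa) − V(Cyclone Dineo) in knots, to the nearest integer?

-77 kt

Typhoon Krosa: ΔP = 28; V ≈ 6.6 × 28^0.651 ≈ 57.76 kt.
Cyclone Dineo: ΔP = 114; V ≈ 5.77 × 114^0.665 ≈ 134.59 kt.
Difference ≈ 57.76 − 134.59 = -76.83 → -77 kt.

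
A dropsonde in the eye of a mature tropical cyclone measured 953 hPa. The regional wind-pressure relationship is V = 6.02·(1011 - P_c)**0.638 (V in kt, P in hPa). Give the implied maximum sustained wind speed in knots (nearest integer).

ΔP = 1011 − 953 = 58 hPa.
58^0.638 ≈ 13.337.
V ≈ 6.02 × 13.337 ≈ 80.3 kt.

80 kt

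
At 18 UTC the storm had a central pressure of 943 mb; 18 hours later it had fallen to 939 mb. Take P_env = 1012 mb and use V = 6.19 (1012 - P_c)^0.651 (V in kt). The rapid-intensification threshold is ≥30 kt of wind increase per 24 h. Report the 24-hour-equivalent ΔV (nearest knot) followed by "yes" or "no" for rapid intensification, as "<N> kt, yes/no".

V₁: ΔP = 69, V ≈ 6.19 × 69^0.651 ≈ 97.45 kt.
V₂: ΔP = 73, V ≈ 6.19 × 73^0.651 ≈ 101.09 kt.
ΔV over 18 h = 3.64 kt → 24 h equivalent = 3.64 × 24/18 ≈ 4.85 kt.
5 kt < 30 kt ⇒ not rapid intensification.

5 kt, no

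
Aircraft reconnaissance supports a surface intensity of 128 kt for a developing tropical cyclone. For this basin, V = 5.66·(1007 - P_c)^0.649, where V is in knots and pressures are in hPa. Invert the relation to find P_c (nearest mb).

ΔP = (V / 5.66)^(1/0.649) = (128/5.66)^1.541.
128/5.66 = 22.615; 22.615^1.541 ≈ 122.15 mb.
P_c = 1007 − 122.15 = 884.85 ≈ 885 mb.

885 mb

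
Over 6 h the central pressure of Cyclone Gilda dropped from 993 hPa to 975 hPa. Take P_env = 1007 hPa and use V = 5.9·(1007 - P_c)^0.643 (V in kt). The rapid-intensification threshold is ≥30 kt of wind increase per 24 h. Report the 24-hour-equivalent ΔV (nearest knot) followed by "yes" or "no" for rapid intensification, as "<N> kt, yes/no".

V₁: ΔP = 14, V ≈ 5.9 × 14^0.643 ≈ 32.20 kt.
V₂: ΔP = 32, V ≈ 5.9 × 32^0.643 ≈ 54.79 kt.
ΔV over 6 h = 22.59 kt → 24 h equivalent = 22.59 × 24/6 ≈ 90.36 kt.
90 kt ≥ 30 kt ⇒ rapid intensification.

90 kt, yes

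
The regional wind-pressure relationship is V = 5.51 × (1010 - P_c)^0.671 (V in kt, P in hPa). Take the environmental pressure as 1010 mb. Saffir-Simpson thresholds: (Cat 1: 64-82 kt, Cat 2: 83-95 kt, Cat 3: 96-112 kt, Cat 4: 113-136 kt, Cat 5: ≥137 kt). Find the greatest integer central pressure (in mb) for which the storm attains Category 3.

Category 3 begins at V = 96 kt.
Required ΔP = (96/5.51)^(1/0.671) = 17.423^1.490 ≈ 70.74 mb.
P_c ≤ 1010 − 70.74 = 939.26, so the highest integer P_c is 939 mb.

939 mb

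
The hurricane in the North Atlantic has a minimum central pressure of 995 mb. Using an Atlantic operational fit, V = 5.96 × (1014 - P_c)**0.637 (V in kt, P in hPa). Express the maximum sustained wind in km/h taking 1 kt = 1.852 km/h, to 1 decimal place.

ΔP = 1014 − 995 = 19 mb.
V ≈ 5.96 × 19^0.637 = 5.96 × 6.525 ≈ 38.888 kt.
38.888 × 1.852 ≈ 72.02 km/h → 72.0 km/h.

72.0 km/h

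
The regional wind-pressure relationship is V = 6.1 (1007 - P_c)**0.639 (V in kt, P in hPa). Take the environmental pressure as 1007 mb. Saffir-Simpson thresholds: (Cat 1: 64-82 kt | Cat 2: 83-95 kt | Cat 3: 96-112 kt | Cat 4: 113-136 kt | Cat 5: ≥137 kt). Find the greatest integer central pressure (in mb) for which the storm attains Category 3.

932 mb

Category 3 begins at V = 96 kt.
Required ΔP = (96/6.1)^(1/0.639) = 15.738^1.565 ≈ 74.67 mb.
P_c ≤ 1007 − 74.67 = 932.33, so the highest integer P_c is 932 mb.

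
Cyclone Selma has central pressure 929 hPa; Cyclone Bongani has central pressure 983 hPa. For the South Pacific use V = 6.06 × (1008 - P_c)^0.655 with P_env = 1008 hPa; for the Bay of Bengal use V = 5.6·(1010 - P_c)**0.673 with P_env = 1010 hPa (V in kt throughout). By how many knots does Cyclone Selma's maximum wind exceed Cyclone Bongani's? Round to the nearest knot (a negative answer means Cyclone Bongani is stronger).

55 kt

Cyclone Selma: ΔP = 79; V ≈ 6.06 × 79^0.655 ≈ 106.03 kt.
Cyclone Bongani: ΔP = 27; V ≈ 5.6 × 27^0.673 ≈ 51.46 kt.
Difference ≈ 106.03 − 51.46 = 54.57 → 55 kt.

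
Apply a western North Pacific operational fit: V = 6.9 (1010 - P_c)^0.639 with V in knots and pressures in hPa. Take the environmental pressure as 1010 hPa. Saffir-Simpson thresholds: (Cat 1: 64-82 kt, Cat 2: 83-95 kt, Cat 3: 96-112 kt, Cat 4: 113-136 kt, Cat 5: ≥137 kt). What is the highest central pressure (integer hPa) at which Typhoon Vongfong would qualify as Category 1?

Category 1 begins at V = 64 kt.
Required ΔP = (64/6.9)^(1/0.639) = 9.275^1.565 ≈ 32.65 hPa.
P_c ≤ 1010 − 32.65 = 977.35, so the highest integer P_c is 977 hPa.

977 hPa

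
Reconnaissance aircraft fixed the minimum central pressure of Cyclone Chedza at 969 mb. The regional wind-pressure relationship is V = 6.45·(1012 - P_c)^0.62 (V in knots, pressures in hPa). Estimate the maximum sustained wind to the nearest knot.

ΔP = 1012 − 969 = 43 mb.
43^0.62 ≈ 10.298.
V ≈ 6.45 × 10.298 ≈ 66.4 kt.

66 kt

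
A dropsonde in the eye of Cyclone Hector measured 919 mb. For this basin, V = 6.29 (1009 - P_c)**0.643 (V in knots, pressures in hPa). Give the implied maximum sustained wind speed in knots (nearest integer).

ΔP = 1009 − 919 = 90 mb.
90^0.643 ≈ 18.054.
V ≈ 6.29 × 18.054 ≈ 113.6 kt.

114 kt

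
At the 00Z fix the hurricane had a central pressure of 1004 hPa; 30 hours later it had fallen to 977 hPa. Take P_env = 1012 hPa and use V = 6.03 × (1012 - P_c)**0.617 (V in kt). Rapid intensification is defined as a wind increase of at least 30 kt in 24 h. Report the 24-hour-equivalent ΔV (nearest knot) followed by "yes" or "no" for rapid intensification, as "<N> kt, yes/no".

V₁: ΔP = 8, V ≈ 6.03 × 8^0.617 ≈ 21.75 kt.
V₂: ΔP = 35, V ≈ 6.03 × 35^0.617 ≈ 54.08 kt.
ΔV over 30 h = 32.33 kt → 24 h equivalent = 32.33 × 24/30 ≈ 25.86 kt.
26 kt < 30 kt ⇒ not rapid intensification.

26 kt, no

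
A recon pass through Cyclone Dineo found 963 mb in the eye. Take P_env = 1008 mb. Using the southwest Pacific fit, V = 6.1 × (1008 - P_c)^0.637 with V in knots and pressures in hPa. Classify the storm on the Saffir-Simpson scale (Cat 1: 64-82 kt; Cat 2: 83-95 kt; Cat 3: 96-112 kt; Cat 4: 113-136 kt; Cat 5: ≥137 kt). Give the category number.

1

ΔP = 1008 − 963 = 45 mb.
V ≈ 6.1 × 45^0.637 = 6.1 × 11.30 ≈ 69 kt.
69 kt falls in the Category 1 band.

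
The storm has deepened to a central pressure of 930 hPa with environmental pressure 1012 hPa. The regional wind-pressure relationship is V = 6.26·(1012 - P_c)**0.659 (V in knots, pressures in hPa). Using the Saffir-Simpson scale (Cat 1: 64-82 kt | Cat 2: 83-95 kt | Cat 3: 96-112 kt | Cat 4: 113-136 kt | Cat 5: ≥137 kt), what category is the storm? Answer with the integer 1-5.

4

ΔP = 1012 − 930 = 82 hPa.
V ≈ 6.26 × 82^0.659 = 6.26 × 18.25 ≈ 114 kt.
114 kt falls in the Category 4 band.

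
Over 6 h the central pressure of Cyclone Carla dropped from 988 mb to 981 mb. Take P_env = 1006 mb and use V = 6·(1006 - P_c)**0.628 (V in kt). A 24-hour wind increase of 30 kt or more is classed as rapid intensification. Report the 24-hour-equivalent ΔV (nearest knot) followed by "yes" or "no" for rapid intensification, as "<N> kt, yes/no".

34 kt, yes

V₁: ΔP = 18, V ≈ 6 × 18^0.628 ≈ 36.85 kt.
V₂: ΔP = 25, V ≈ 6 × 25^0.628 ≈ 45.30 kt.
ΔV over 6 h = 8.45 kt → 24 h equivalent = 8.45 × 24/6 ≈ 33.80 kt.
34 kt ≥ 30 kt ⇒ rapid intensification.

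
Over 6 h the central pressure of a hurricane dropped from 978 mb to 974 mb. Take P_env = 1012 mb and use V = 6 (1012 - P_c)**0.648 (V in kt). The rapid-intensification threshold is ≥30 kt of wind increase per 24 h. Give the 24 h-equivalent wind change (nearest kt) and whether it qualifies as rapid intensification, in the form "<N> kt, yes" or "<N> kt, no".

V₁: ΔP = 34, V ≈ 6 × 34^0.648 ≈ 58.96 kt.
V₂: ΔP = 38, V ≈ 6 × 38^0.648 ≈ 63.37 kt.
ΔV over 6 h = 4.41 kt → 24 h equivalent = 4.41 × 24/6 ≈ 17.64 kt.
18 kt < 30 kt ⇒ not rapid intensification.

18 kt, no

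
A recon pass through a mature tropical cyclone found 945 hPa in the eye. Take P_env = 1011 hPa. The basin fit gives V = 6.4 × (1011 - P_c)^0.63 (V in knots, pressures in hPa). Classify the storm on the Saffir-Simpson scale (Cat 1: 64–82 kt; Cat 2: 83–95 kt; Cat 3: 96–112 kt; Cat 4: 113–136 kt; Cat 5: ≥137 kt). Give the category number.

2

ΔP = 1011 − 945 = 66 hPa.
V ≈ 6.4 × 66^0.63 = 6.4 × 14.01 ≈ 90 kt.
90 kt falls in the Category 2 band.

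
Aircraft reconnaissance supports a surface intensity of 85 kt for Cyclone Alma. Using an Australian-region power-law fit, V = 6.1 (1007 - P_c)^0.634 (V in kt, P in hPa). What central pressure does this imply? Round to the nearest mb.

943 mb

ΔP = (V / 6.1)^(1/0.634) = (85/6.1)^1.577.
85/6.1 = 13.934; 13.934^1.577 ≈ 63.76 mb.
P_c = 1007 − 63.76 = 943.24 ≈ 943 mb.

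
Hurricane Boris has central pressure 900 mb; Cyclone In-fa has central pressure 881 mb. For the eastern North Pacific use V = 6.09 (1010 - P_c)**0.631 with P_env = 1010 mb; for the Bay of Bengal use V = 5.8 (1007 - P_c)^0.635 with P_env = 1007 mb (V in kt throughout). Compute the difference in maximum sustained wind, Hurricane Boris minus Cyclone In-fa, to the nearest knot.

Hurricane Boris: ΔP = 110; V ≈ 6.09 × 110^0.631 ≈ 118.23 kt.
Cyclone In-fa: ΔP = 126; V ≈ 5.8 × 126^0.635 ≈ 125.07 kt.
Difference ≈ 118.23 − 125.07 = -6.84 → -7 kt.

-7 kt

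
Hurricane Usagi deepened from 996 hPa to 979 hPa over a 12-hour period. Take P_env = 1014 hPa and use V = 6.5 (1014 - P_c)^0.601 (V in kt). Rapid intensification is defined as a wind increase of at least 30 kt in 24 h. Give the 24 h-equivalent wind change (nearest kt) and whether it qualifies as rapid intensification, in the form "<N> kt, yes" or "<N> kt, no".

36 kt, yes

V₁: ΔP = 18, V ≈ 6.5 × 18^0.601 ≈ 36.93 kt.
V₂: ΔP = 35, V ≈ 6.5 × 35^0.601 ≈ 55.07 kt.
ΔV over 12 h = 18.14 kt → 24 h equivalent = 18.14 × 24/12 ≈ 36.28 kt.
36 kt ≥ 30 kt ⇒ rapid intensification.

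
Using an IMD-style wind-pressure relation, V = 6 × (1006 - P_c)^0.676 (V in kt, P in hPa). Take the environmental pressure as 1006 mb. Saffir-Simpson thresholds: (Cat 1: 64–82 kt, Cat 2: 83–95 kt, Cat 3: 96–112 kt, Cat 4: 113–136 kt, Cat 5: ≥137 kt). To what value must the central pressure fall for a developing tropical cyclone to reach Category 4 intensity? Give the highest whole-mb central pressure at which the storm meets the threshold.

929 mb

Category 4 begins at V = 113 kt.
Required ΔP = (113/6)^(1/0.676) = 18.833^1.479 ≈ 76.91 mb.
P_c ≤ 1006 − 76.91 = 929.09, so the highest integer P_c is 929 mb.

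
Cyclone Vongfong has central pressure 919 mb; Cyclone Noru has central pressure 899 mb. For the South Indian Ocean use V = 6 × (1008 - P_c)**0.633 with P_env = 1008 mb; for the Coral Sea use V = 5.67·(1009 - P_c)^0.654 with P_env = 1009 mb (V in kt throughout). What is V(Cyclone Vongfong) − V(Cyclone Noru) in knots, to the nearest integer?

-20 kt

Cyclone Vongfong: ΔP = 89; V ≈ 6 × 89^0.633 ≈ 102.83 kt.
Cyclone Noru: ΔP = 110; V ≈ 5.67 × 110^0.654 ≈ 122.65 kt.
Difference ≈ 102.83 − 122.65 = -19.82 → -20 kt.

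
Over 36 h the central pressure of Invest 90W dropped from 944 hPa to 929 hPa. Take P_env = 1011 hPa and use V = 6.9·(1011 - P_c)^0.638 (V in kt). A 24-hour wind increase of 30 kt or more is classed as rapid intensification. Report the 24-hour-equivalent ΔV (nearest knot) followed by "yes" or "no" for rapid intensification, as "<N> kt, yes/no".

9 kt, no

V₁: ΔP = 67, V ≈ 6.9 × 67^0.638 ≈ 100.90 kt.
V₂: ΔP = 82, V ≈ 6.9 × 82^0.638 ≈ 114.78 kt.
ΔV over 36 h = 13.88 kt → 24 h equivalent = 13.88 × 24/36 ≈ 9.25 kt.
9 kt < 30 kt ⇒ not rapid intensification.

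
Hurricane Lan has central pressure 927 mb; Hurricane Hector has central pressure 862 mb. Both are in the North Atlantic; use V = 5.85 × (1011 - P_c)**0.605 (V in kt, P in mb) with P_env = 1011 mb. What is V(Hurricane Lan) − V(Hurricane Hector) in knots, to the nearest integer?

Hurricane Lan: ΔP = 84; V ≈ 5.85 × 84^0.605 ≈ 85.38 kt.
Hurricane Hector: ΔP = 149; V ≈ 5.85 × 149^0.605 ≈ 120.76 kt.
Difference ≈ 85.38 − 120.76 = -35.38 → -35 kt.

-35 kt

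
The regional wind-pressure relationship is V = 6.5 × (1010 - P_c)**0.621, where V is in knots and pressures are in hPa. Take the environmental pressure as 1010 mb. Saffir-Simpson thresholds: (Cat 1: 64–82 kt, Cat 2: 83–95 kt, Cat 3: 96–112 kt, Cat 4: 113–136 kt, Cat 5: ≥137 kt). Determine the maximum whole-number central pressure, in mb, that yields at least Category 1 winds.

Category 1 begins at V = 64 kt.
Required ΔP = (64/6.5)^(1/0.621) = 9.846^1.610 ≈ 39.76 mb.
P_c ≤ 1010 − 39.76 = 970.24, so the highest integer P_c is 970 mb.

970 mb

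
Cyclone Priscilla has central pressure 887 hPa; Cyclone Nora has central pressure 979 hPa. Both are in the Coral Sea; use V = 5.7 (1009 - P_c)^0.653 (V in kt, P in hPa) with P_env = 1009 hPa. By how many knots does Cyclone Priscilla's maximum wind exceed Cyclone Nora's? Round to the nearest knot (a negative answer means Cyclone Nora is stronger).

79 kt

Cyclone Priscilla: ΔP = 122; V ≈ 5.7 × 122^0.653 ≈ 131.30 kt.
Cyclone Nora: ΔP = 30; V ≈ 5.7 × 30^0.653 ≈ 52.53 kt.
Difference ≈ 131.30 − 52.53 = 78.77 → 79 kt.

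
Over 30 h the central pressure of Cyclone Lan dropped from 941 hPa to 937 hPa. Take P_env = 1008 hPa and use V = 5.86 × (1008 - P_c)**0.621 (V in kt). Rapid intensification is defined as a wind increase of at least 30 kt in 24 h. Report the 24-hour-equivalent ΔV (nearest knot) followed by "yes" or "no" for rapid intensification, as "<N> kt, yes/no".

V₁: ΔP = 67, V ≈ 5.86 × 67^0.621 ≈ 79.78 kt.
V₂: ΔP = 71, V ≈ 5.86 × 71^0.621 ≈ 82.70 kt.
ΔV over 30 h = 2.92 kt → 24 h equivalent = 2.92 × 24/30 ≈ 2.34 kt.
2 kt < 30 kt ⇒ not rapid intensification.

2 kt, no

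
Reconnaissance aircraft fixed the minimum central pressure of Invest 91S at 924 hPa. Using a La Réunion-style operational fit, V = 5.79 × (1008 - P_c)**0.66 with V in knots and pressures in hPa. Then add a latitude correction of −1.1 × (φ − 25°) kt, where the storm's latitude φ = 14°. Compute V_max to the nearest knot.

ΔP = 1008 − 924 = 84 hPa.
84^0.66 ≈ 18.622.
V ≈ 5.79 × 18.622 ≈ 107.8 kt.
Latitude correction: −1.1 × (14 − 25) = 12.1 kt.
Corrected V ≈ 119.9 kt → 120 kt.

120 kt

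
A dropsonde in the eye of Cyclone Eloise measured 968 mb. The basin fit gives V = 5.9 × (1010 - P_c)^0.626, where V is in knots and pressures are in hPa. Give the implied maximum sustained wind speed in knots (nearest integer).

ΔP = 1010 − 968 = 42 mb.
42^0.626 ≈ 10.379.
V ≈ 5.9 × 10.379 ≈ 61.2 kt.

61 kt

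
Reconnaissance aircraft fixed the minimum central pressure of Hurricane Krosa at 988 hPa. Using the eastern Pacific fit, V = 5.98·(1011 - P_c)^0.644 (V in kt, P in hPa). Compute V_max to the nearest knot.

ΔP = 1011 − 988 = 23 hPa.
23^0.644 ≈ 7.533.
V ≈ 5.98 × 7.533 ≈ 45.0 kt.

45 kt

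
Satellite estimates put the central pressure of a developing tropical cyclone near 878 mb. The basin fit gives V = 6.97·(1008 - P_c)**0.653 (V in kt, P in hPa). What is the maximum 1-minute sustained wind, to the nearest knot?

167 kt

ΔP = 1008 − 878 = 130 mb.
130^0.653 ≈ 24.011.
V ≈ 6.97 × 24.011 ≈ 167.4 kt.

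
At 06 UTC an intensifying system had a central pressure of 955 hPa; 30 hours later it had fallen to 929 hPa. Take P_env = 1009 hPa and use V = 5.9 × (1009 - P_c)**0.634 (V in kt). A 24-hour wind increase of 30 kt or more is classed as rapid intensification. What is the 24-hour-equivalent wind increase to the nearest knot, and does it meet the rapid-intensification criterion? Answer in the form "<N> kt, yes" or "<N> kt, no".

17 kt, no

V₁: ΔP = 54, V ≈ 5.9 × 54^0.634 ≈ 73.99 kt.
V₂: ΔP = 80, V ≈ 5.9 × 80^0.634 ≈ 94.93 kt.
ΔV over 30 h = 20.94 kt → 24 h equivalent = 20.94 × 24/30 ≈ 16.75 kt.
17 kt < 30 kt ⇒ not rapid intensification.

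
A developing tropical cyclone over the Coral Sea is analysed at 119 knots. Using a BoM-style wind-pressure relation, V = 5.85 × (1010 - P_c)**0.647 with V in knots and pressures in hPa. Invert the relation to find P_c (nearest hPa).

ΔP = (V / 5.85)^(1/0.647) = (119/5.85)^1.546.
119/5.85 = 20.342; 20.342^1.546 ≈ 105.26 hPa.
P_c = 1010 − 105.26 = 904.74 ≈ 905 hPa.

905 hPa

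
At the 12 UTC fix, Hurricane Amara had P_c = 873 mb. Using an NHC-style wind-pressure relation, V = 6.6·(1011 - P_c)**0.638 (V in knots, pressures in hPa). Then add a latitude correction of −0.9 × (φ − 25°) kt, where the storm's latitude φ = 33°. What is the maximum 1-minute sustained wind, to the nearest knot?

ΔP = 1011 − 873 = 138 mb.
138^0.638 ≈ 23.187.
V ≈ 6.6 × 23.187 ≈ 153.0 kt.
Latitude correction: −0.9 × (33 − 25) = -7.2 kt.
Corrected V ≈ 145.8 kt → 146 kt.

146 kt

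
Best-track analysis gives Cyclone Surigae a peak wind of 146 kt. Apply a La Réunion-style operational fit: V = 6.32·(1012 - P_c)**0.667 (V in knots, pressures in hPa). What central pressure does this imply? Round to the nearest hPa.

ΔP = (V / 6.32)^(1/0.667) = (146/6.32)^1.499.
146/6.32 = 23.101; 23.101^1.499 ≈ 110.77 hPa.
P_c = 1012 − 110.77 = 901.23 ≈ 901 hPa.

901 hPa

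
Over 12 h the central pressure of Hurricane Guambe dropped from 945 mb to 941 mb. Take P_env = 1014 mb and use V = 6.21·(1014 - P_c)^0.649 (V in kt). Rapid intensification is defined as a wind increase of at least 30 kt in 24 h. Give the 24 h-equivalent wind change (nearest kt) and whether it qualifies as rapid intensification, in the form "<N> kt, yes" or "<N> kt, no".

7 kt, no

V₁: ΔP = 69, V ≈ 6.21 × 69^0.649 ≈ 96.94 kt.
V₂: ΔP = 73, V ≈ 6.21 × 73^0.649 ≈ 100.55 kt.
ΔV over 12 h = 3.61 kt → 24 h equivalent = 3.61 × 24/12 ≈ 7.22 kt.
7 kt < 30 kt ⇒ not rapid intensification.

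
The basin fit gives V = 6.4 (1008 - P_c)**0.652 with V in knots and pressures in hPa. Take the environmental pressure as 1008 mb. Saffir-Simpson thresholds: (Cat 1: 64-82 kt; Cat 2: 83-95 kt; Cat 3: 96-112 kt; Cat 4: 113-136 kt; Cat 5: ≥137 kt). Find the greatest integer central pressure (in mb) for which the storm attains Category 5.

898 mb

Category 5 begins at V = 137 kt.
Required ΔP = (137/6.4)^(1/0.652) = 21.406^1.534 ≈ 109.83 mb.
P_c ≤ 1008 − 109.83 = 898.17, so the highest integer P_c is 898 mb.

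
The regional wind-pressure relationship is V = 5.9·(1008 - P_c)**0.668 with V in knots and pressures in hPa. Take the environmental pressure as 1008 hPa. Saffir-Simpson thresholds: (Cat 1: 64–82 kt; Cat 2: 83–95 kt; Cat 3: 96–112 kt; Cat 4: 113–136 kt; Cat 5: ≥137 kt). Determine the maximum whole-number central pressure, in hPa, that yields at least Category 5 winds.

897 hPa

Category 5 begins at V = 137 kt.
Required ΔP = (137/5.9)^(1/0.668) = 23.220^1.497 ≈ 110.84 hPa.
P_c ≤ 1008 − 110.84 = 897.16, so the highest integer P_c is 897 hPa.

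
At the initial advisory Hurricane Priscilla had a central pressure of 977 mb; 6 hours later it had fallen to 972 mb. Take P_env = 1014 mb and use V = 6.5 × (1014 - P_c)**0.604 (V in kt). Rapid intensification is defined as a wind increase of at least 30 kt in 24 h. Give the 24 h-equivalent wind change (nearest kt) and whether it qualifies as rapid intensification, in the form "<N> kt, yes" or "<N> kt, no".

V₁: ΔP = 37, V ≈ 6.5 × 37^0.604 ≈ 57.56 kt.
V₂: ΔP = 42, V ≈ 6.5 × 42^0.604 ≈ 62.14 kt.
ΔV over 6 h = 4.58 kt → 24 h equivalent = 4.58 × 24/6 ≈ 18.32 kt.
18 kt < 30 kt ⇒ not rapid intensification.

18 kt, no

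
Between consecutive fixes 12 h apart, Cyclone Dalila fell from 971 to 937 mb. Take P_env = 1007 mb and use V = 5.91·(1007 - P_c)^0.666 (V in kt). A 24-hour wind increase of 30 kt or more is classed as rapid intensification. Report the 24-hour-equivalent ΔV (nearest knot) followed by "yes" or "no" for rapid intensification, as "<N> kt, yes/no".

72 kt, yes

V₁: ΔP = 36, V ≈ 5.91 × 36^0.666 ≈ 64.28 kt.
V₂: ΔP = 70, V ≈ 5.91 × 70^0.666 ≈ 100.10 kt.
ΔV over 12 h = 35.82 kt → 24 h equivalent = 35.82 × 24/12 ≈ 71.64 kt.
72 kt ≥ 30 kt ⇒ rapid intensification.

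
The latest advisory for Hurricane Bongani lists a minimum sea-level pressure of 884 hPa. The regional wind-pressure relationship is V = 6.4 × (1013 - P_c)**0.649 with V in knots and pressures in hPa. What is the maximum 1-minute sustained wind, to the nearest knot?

ΔP = 1013 − 884 = 129 hPa.
129^0.649 ≈ 23.430.
V ≈ 6.4 × 23.430 ≈ 150.0 kt.

150 kt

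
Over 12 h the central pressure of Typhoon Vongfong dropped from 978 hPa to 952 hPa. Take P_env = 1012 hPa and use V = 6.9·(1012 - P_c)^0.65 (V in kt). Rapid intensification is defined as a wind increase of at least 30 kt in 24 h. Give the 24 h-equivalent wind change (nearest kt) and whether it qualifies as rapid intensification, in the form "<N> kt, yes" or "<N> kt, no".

V₁: ΔP = 34, V ≈ 6.9 × 34^0.65 ≈ 68.28 kt.
V₂: ΔP = 60, V ≈ 6.9 × 60^0.65 ≈ 98.78 kt.
ΔV over 12 h = 30.50 kt → 24 h equivalent = 30.50 × 24/12 ≈ 61.00 kt.
61 kt ≥ 30 kt ⇒ rapid intensification.

61 kt, yes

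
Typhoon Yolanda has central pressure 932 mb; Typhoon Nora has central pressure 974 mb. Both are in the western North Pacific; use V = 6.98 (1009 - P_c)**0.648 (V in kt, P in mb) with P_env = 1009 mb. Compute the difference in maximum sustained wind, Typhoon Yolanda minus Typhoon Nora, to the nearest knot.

47 kt

Typhoon Yolanda: ΔP = 77; V ≈ 6.98 × 77^0.648 ≈ 116.49 kt.
Typhoon Nora: ΔP = 35; V ≈ 6.98 × 35^0.648 ≈ 69.89 kt.
Difference ≈ 116.49 − 69.89 = 46.60 → 47 kt.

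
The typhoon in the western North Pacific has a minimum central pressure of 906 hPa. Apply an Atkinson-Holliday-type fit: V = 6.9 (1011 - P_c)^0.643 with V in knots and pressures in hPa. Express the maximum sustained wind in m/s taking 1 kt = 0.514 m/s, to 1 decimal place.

ΔP = 1011 − 906 = 105 hPa.
V ≈ 6.9 × 105^0.643 = 6.9 × 19.935 ≈ 137.554 kt.
137.554 × 0.514 ≈ 70.70 m/s → 70.7 m/s.

70.7 m/s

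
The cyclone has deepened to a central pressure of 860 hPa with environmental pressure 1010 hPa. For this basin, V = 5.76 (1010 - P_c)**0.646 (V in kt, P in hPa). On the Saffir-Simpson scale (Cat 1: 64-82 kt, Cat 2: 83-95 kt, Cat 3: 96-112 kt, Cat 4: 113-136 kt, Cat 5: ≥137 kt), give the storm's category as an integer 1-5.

5

ΔP = 1010 − 860 = 150 hPa.
V ≈ 5.76 × 150^0.646 = 5.76 × 25.45 ≈ 147 kt.
147 kt falls in the Category 5 band.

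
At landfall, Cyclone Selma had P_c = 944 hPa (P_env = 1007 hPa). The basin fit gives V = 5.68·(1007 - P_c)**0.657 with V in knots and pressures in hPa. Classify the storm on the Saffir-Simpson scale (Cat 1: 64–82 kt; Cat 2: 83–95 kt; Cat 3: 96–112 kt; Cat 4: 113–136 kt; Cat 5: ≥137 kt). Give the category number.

2

ΔP = 1007 − 944 = 63 hPa.
V ≈ 5.68 × 63^0.657 = 5.68 × 15.21 ≈ 86 kt.
86 kt falls in the Category 2 band.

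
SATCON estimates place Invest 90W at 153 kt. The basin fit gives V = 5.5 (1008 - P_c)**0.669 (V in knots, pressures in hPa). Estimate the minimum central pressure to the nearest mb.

ΔP = (V / 5.5)^(1/0.669) = (153/5.5)^1.495.
153/5.5 = 27.818; 27.818^1.495 ≈ 144.19 mb.
P_c = 1008 − 144.19 = 863.81 ≈ 864 mb.

864 mb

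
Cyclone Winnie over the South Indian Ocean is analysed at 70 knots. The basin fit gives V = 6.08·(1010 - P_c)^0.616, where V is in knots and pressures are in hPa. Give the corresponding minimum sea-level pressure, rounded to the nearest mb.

957 mb

ΔP = (V / 6.08)^(1/0.616) = (70/6.08)^1.623.
70/6.08 = 11.513; 11.513^1.623 ≈ 52.81 mb.
P_c = 1010 − 52.81 = 957.19 ≈ 957 mb.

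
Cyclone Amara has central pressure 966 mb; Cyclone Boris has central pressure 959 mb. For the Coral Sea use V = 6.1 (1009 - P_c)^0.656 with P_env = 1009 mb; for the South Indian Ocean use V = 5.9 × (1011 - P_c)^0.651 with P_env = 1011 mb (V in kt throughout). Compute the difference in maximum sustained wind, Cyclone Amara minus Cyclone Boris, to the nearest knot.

Cyclone Amara: ΔP = 43; V ≈ 6.1 × 43^0.656 ≈ 71.93 kt.
Cyclone Boris: ΔP = 52; V ≈ 5.9 × 52^0.651 ≈ 77.26 kt.
Difference ≈ 71.93 − 77.26 = -5.33 → -5 kt.

-5 kt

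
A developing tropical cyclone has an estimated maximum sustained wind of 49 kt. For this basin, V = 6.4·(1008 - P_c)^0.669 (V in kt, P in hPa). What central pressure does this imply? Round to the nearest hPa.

987 hPa

ΔP = (V / 6.4)^(1/0.669) = (49/6.4)^1.495.
49/6.4 = 7.656; 7.656^1.495 ≈ 20.96 hPa.
P_c = 1008 − 20.96 = 987.04 ≈ 987 hPa.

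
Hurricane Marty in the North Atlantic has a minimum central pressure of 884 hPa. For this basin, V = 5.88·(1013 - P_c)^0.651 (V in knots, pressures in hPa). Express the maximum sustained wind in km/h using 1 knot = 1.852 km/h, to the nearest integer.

ΔP = 1013 − 884 = 129 hPa.
V ≈ 5.88 × 129^0.651 = 5.88 × 23.659 ≈ 139.114 kt.
139.114 × 1.852 ≈ 257.64 km/h → 258 km/h.

258 km/h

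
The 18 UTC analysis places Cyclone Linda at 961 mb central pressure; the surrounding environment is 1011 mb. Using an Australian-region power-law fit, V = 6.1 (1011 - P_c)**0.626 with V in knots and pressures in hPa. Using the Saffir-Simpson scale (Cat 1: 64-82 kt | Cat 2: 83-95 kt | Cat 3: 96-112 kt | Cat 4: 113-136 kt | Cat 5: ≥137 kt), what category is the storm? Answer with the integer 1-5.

1

ΔP = 1011 − 961 = 50 mb.
V ≈ 6.1 × 50^0.626 = 6.1 × 11.58 ≈ 71 kt.
71 kt falls in the Category 1 band.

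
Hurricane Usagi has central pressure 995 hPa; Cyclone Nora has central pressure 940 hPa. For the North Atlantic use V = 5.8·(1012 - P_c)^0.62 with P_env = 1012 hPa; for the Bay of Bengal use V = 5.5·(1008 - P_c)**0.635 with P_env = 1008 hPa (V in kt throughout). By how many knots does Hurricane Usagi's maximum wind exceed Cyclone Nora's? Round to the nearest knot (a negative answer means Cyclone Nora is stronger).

-47 kt

Hurricane Usagi: ΔP = 17; V ≈ 5.8 × 17^0.62 ≈ 33.60 kt.
Cyclone Nora: ΔP = 68; V ≈ 5.5 × 68^0.635 ≈ 80.17 kt.
Difference ≈ 33.60 − 80.17 = -46.57 → -47 kt.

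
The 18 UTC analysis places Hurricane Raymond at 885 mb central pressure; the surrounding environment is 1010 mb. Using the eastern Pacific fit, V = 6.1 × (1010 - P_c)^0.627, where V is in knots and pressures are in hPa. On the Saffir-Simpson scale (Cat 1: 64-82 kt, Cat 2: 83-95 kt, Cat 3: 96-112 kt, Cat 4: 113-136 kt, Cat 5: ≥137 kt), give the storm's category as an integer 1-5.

4

ΔP = 1010 − 885 = 125 mb.
V ≈ 6.1 × 125^0.627 = 6.1 × 20.64 ≈ 126 kt.
126 kt falls in the Category 4 band.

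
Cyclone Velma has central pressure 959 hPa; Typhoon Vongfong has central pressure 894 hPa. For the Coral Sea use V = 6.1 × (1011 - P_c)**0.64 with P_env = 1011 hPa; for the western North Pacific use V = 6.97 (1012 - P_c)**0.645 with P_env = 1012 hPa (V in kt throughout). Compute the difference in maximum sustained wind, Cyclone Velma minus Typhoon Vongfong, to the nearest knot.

Cyclone Velma: ΔP = 52; V ≈ 6.1 × 52^0.64 ≈ 76.48 kt.
Typhoon Vongfong: ΔP = 118; V ≈ 6.97 × 118^0.645 ≈ 151.22 kt.
Difference ≈ 76.48 − 151.22 = -74.74 → -75 kt.

-75 kt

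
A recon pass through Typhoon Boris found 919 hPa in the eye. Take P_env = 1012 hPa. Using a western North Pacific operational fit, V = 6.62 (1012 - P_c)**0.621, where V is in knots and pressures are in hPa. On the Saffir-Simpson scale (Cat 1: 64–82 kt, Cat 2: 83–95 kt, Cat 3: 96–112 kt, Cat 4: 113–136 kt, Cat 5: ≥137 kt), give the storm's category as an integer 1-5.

ΔP = 1012 − 919 = 93 hPa.
V ≈ 6.62 × 93^0.621 = 6.62 × 16.69 ≈ 110 kt.
110 kt falls in the Category 3 band.

3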